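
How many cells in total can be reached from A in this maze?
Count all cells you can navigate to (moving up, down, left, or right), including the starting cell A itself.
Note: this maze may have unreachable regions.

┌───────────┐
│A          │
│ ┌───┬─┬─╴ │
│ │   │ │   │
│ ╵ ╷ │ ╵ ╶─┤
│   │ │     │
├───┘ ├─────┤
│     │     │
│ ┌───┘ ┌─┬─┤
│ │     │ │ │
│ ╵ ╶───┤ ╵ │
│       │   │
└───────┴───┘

Using BFS/flood-fill to find all reachable cells from A:
Maze size: 6 × 6 = 36 total cells
4 cell(s) are walled off and cannot be reached from A.
Reachable cells: 32

Reachable region (· marks reachable cells):

┌───────────┐
│A · · · · ·│
│ ┌───┬─┬─╴ │
│·│· ·│·│· ·│
│ ╵ ╷ │ ╵ ╶─┤
│· ·│·│· · ·│
├───┘ ├─────┤
│· · ·│· · ·│
│ ┌───┘ ┌─┬─┤
│·│· · ·│ │ │
│ ╵ ╶───┤ ╵ │
│· · · ·│   │
└───────┴───┘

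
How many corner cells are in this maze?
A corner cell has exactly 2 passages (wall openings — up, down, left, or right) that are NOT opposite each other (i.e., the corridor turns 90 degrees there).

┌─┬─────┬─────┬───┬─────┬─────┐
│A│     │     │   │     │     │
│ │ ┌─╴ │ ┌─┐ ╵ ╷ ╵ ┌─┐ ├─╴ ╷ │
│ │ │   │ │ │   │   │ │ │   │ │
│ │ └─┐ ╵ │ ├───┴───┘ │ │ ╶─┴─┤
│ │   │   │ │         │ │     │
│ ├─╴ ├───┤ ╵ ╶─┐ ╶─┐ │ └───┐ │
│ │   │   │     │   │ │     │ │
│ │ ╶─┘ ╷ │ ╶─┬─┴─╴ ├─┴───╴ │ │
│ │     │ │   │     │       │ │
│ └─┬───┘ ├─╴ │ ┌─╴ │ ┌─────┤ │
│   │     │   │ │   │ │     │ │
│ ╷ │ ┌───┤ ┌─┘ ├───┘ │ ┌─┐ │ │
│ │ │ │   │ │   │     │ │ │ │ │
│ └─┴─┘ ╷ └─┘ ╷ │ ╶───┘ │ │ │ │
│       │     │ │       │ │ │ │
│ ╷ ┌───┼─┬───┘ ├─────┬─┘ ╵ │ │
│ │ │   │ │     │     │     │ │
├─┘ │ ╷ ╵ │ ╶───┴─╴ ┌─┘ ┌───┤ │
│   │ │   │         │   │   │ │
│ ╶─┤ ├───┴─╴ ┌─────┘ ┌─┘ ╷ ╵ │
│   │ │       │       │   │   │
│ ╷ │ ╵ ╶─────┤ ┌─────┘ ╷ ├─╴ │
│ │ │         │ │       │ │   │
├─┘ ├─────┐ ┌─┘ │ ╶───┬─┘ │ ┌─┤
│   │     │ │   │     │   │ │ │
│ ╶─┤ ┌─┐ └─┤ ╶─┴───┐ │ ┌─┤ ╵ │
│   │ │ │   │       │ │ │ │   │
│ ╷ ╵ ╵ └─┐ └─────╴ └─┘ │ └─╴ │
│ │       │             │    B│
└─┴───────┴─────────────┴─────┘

Counting corner cells (2 non-opposite passages):
Total corners: 104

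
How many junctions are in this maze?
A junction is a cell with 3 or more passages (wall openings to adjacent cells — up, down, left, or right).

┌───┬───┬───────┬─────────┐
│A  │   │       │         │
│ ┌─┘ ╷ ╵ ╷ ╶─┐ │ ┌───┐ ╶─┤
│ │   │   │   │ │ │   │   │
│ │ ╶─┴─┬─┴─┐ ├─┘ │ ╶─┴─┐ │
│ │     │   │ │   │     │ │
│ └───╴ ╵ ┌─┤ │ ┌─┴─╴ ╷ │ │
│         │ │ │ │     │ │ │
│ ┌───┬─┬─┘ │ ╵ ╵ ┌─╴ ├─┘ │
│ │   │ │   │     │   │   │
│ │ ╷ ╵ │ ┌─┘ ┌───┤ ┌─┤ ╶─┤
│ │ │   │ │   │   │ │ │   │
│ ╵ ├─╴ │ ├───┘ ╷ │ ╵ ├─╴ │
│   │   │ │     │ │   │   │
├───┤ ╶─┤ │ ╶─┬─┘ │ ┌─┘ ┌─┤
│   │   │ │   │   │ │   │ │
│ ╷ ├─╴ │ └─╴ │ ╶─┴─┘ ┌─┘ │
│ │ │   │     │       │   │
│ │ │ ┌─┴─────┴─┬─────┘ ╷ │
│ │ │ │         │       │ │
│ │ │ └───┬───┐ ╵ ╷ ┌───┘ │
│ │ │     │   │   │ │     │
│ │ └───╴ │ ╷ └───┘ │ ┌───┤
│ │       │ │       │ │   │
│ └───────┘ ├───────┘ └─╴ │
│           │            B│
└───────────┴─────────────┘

Checking each cell for number of passages:

Junctions found (3+ passages):
  (0, 5): 3 passages
  (0, 11): 3 passages
  (2, 10): 3 passages
  (3, 0): 3 passages
  (3, 3): 3 passages
  (3, 10): 3 passages
  (4, 6): 3 passages
  (4, 7): 3 passages
  (5, 3): 3 passages
  (6, 9): 3 passages
  (8, 12): 3 passages
  (9, 9): 3 passages
  (12, 10): 3 passages
Total junctions: 13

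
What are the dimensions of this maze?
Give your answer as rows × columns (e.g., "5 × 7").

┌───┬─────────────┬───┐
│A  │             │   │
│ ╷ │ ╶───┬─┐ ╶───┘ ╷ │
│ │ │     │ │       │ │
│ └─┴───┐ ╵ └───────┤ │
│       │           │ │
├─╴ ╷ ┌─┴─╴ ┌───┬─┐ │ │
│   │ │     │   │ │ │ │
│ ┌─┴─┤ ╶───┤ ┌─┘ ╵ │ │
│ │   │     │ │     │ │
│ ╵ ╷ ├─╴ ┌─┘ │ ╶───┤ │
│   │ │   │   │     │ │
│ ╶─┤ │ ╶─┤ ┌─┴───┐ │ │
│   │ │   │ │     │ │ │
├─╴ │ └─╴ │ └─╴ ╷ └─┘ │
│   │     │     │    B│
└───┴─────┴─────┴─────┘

Counting the maze dimensions:
Rows (vertical): 8
Columns (horizontal): 11
Dimensions: 8 × 11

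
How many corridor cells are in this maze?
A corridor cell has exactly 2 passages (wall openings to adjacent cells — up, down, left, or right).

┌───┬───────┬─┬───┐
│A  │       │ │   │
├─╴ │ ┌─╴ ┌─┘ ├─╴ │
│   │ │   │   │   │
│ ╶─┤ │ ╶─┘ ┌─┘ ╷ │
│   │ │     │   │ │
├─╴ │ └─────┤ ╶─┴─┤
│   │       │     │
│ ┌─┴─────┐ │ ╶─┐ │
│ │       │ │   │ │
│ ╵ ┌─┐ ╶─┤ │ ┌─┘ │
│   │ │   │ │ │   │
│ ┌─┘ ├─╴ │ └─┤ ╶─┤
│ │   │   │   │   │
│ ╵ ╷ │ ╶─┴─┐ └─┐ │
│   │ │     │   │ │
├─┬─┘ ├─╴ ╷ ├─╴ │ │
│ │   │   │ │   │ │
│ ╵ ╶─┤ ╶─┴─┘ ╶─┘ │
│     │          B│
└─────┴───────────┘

Counting cells with exactly 2 passages:
Total corridor cells: 68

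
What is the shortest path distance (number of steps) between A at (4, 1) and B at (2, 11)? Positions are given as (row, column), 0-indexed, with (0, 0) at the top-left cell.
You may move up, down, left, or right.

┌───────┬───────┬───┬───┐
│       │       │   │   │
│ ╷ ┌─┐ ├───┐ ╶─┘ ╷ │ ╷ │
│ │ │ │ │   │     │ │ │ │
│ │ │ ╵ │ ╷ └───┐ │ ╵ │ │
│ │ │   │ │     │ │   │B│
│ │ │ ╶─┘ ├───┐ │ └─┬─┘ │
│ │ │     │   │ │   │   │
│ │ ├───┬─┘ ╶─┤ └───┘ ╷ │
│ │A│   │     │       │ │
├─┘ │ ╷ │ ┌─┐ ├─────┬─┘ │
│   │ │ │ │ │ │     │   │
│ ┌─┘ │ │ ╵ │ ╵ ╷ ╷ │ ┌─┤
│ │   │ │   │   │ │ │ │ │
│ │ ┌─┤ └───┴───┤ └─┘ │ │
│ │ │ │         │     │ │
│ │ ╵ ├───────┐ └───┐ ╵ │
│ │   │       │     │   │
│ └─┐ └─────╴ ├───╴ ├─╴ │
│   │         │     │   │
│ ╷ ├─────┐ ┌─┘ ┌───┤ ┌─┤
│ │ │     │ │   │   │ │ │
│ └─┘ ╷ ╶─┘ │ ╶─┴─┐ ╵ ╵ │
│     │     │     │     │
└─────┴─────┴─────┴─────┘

Finding path from (4, 1) to (2, 11):
Path: (4,1) → (3,1) → (2,1) → (1,1) → (0,1) → (0,2) → (0,3) → (1,3) → (2,3) → (2,2) → (3,2) → (3,3) → (3,4) → (2,4) → (1,4) → (1,5) → (2,5) → (2,6) → (2,7) → (3,7) → (4,7) → (4,8) → (4,9) → (4,10) → (3,10) → (3,11) → (2,11)
Distance: 26 steps

Solution:

┌───────┬───────┬───┬───┐
│  ↱ → ↓│       │   │   │
│ ╷ ┌─┐ ├───┐ ╶─┘ ╷ │ ╷ │
│ │↑│ │↓│↱ ↓│     │ │ │ │
│ │ │ ╵ │ ╷ └───┐ │ ╵ │ │
│ │↑│↓ ↲│↑│↳ → ↓│ │   │B│
│ │ │ ╶─┘ ├───┐ │ └─┬─┘ │
│ │↑│↳ → ↑│   │↓│   │↱ ↑│
│ │ ├───┬─┘ ╶─┤ └───┘ ╷ │
│ │A│   │     │↳ → → ↑│ │
├─┘ │ ╷ │ ┌─┐ ├─────┬─┘ │
│   │ │ │ │ │ │     │   │
│ ┌─┘ │ │ ╵ │ ╵ ╷ ╷ │ ┌─┤
│ │   │ │   │   │ │ │ │ │
│ │ ┌─┤ └───┴───┤ └─┘ │ │
│ │ │ │         │     │ │
│ │ ╵ ├───────┐ └───┐ ╵ │
│ │   │       │     │   │
│ └─┐ └─────╴ ├───╴ ├─╴ │
│   │         │     │   │
│ ╷ ├─────┐ ┌─┘ ┌───┤ ┌─┤
│ │ │     │ │   │   │ │ │
│ └─┘ ╷ ╶─┘ │ ╶─┴─┐ ╵ ╵ │
│     │     │     │     │
└─────┴─────┴─────┴─────┘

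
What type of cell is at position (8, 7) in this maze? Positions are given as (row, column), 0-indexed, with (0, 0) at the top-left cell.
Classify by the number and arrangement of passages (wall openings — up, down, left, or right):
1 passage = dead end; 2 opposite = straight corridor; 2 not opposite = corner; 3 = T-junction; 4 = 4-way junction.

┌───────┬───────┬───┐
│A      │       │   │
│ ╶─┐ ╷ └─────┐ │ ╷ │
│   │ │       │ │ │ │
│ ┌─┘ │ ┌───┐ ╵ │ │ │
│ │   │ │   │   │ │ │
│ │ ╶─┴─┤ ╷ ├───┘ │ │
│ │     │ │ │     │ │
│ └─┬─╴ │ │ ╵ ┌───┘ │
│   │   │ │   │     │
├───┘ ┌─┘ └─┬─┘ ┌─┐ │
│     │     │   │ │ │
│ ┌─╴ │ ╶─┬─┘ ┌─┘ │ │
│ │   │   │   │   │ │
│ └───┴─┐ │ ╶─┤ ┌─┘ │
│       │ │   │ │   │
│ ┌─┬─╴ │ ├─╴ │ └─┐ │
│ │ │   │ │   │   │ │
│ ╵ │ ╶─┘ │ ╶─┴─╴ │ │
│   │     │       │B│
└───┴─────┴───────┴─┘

Checking cell at (8, 7):
Number of passages: 2
Cell type: corner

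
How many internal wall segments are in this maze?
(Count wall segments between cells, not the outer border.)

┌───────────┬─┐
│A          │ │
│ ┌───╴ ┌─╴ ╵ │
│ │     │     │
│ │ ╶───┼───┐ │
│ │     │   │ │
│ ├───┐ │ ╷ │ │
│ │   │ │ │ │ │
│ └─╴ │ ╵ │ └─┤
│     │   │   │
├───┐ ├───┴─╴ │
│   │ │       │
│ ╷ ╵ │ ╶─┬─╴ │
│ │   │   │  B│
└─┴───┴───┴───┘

Counting internal wall segments:
Total internal walls: 36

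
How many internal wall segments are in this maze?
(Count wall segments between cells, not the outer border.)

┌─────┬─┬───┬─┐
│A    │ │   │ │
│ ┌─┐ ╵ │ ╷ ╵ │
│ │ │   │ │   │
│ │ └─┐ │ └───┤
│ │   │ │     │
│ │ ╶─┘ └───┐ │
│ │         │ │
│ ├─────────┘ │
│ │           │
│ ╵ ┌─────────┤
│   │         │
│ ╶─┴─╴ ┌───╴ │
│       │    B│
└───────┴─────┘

Counting internal wall segments:
Total internal walls: 36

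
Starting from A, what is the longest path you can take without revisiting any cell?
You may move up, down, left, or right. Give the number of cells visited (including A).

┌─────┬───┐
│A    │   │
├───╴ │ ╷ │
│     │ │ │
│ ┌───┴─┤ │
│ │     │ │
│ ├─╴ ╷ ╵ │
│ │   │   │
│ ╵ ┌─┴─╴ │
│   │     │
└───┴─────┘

Finding longest simple path using DFS:
Start: (0, 0)
Longest path visits 21 cells
Path: A → right → right → down → left → left → down → down → down → right → up → right → up → right → down → right → up → up → up → left → down

Solution:

┌─────┬───┐
│A → ↓│↓ ↰│
├───╴ │ ╷ │
│↓ ← ↲│B│↑│
│ ┌───┴─┤ │
│↓│  ↱ ↓│↑│
│ ├─╴ ╷ ╵ │
│↓│↱ ↑│↳ ↑│
│ ╵ ┌─┴─╴ │
│↳ ↑│     │
└───┴─────┘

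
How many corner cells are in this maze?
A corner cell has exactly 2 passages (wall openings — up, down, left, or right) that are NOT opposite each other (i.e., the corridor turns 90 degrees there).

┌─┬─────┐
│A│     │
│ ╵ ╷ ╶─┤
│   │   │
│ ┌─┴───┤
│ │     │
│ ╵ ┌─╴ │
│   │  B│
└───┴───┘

Counting corner cells (2 non-opposite passages):
Total corners: 8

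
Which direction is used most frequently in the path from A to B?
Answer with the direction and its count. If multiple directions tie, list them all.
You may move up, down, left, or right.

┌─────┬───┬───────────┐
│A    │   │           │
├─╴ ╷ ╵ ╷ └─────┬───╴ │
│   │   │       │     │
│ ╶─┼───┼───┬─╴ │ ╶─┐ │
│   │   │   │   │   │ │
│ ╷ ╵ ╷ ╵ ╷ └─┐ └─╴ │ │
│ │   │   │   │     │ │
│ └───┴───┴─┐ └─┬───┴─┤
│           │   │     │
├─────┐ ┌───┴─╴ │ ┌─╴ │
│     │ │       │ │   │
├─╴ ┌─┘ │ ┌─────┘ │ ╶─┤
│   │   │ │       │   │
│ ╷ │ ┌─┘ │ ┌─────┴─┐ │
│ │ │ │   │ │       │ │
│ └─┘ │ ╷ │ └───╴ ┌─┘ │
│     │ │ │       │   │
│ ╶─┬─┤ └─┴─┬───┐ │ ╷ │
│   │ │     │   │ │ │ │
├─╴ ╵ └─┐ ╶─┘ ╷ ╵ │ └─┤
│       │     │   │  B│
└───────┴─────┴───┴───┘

Directions: right, down, left, down, right, down, right, up, right, down, right, up, right, down, right, down, right, down, left, left, left, down, down, left, down, down, right, down, right, right, up, right, down, right, up, up, left, left, left, up, up, right, right, right, up, up, right, right, down, left, down, right, down, down, left, down, down, right
Counts: {'right': 20, 'down': 19, 'left': 10, 'up': 9}
Most common: right (20 times)

Solution:

┌─────┬───┬───────────┐
│A ↓  │   │           │
├─╴ ╷ ╵ ╷ └─────┬───╴ │
│↓ ↲│   │       │     │
│ ╶─┼───┼───┬─╴ │ ╶─┐ │
│↳ ↓│↱ ↓│↱ ↓│   │   │ │
│ ╷ ╵ ╷ ╵ ╷ └─┐ └─╴ │ │
│ │↳ ↑│↳ ↑│↳ ↓│     │ │
│ └───┴───┴─┐ └─┬───┴─┤
│           │↳ ↓│↱ → ↓│
├─────┐ ┌───┴─╴ │ ┌─╴ │
│     │ │↓ ← ← ↲│↑│↓ ↲│
├─╴ ┌─┘ │ ┌─────┘ │ ╶─┤
│   │   │↓│↱ → → ↑│↳ ↓│
│ ╷ │ ┌─┘ │ ┌─────┴─┐ │
│ │ │ │↓ ↲│↑│       │↓│
│ └─┘ │ ╷ │ └───╴ ┌─┘ │
│     │↓│ │↑ ← ← ↰│↓ ↲│
│ ╶─┬─┤ └─┴─┬───┐ │ ╷ │
│   │ │↳ ↓  │↱ ↓│↑│↓│ │
├─╴ ╵ └─┐ ╶─┘ ╷ ╵ │ └─┤
│       │↳ → ↑│↳ ↑│↳ B│
└───────┴─────┴───┴───┘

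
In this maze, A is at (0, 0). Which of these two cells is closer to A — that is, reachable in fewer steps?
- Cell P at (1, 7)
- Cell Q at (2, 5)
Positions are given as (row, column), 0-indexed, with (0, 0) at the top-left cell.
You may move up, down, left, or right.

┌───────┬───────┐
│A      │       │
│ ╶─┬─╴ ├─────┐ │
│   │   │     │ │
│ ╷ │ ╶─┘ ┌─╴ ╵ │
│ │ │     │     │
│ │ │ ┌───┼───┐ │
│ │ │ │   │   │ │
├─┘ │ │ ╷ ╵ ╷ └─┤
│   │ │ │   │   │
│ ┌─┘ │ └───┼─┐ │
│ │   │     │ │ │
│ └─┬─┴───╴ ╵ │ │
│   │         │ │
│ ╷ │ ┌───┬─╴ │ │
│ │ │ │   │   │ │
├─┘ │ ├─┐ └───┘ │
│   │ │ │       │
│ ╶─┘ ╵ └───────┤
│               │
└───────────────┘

Shortest path A → P at (1, 7): 14 steps
Shortest path A → Q at (2, 5): 13 steps

Q is closer (13 steps vs 14 steps).

Path to P:

┌───────┬───────┐
│A → → ↓│       │
│ ╶─┬─╴ ├─────┐ │
│   │↓ ↲│↱ → ↓│P│
│ ╷ │ ╶─┘ ┌─╴ ╵ │
│ │ │↳ → ↑│  ↳ ↑│
│ │ │ ┌───┼───┐ │
│ │ │ │   │   │ │
├─┘ │ │ ╷ ╵ ╷ └─┤
│   │ │ │   │   │
│ ┌─┘ │ └───┼─┐ │
│ │   │     │ │ │
│ └─┬─┴───╴ ╵ │ │
│   │         │ │
│ ╷ │ ┌───┬─╴ │ │
│ │ │ │   │   │ │
├─┘ │ ├─┐ └───┘ │
│   │ │ │       │
│ ╶─┘ ╵ └───────┤
│               │
└───────────────┘

Path to Q:

┌───────┬───────┐
│A → → ↓│       │
│ ╶─┬─╴ ├─────┐ │
│   │↓ ↲│↱ → ↓│ │
│ ╷ │ ╶─┘ ┌─╴ ╵ │
│ │ │↳ → ↑│Q ↲  │
│ │ │ ┌───┼───┐ │
│ │ │ │   │   │ │
├─┘ │ │ ╷ ╵ ╷ └─┤
│   │ │ │   │   │
│ ┌─┘ │ └───┼─┐ │
│ │   │     │ │ │
│ └─┬─┴───╴ ╵ │ │
│   │         │ │
│ ╷ │ ┌───┬─╴ │ │
│ │ │ │   │   │ │
├─┘ │ ├─┐ └───┘ │
│   │ │ │       │
│ ╶─┘ ╵ └───────┤
│               │
└───────────────┘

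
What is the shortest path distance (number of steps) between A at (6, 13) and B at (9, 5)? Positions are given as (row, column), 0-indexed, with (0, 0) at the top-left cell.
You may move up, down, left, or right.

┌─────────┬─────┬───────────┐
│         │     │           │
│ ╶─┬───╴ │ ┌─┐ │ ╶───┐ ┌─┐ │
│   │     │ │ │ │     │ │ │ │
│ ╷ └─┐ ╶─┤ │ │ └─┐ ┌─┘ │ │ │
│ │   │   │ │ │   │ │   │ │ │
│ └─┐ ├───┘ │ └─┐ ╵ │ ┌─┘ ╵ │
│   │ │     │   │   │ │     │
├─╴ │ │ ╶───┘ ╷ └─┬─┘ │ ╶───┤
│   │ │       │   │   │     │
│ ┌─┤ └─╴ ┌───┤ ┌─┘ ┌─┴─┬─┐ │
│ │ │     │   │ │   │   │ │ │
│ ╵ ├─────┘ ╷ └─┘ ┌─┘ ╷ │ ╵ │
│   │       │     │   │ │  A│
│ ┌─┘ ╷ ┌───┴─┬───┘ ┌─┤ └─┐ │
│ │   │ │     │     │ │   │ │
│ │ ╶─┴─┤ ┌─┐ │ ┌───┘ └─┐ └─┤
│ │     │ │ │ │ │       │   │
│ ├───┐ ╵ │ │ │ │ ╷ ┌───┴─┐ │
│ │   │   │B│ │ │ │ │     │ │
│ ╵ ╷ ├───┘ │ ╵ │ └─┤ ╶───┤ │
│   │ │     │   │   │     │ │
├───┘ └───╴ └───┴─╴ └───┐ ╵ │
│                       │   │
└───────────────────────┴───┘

Finding path from (6, 13) to (9, 5):
Path: (6,13) → (5,13) → (4,13) → (4,12) → (4,11) → (3,11) → (3,12) → (3,13) → (2,13) → (1,13) → (0,13) → (0,12) → (0,11) → (0,10) → (0,9) → (0,8) → (1,8) → (1,9) → (2,9) → (3,9) → (3,8) → (2,8) → (2,7) → (1,7) → (0,7) → (0,6) → (0,5) → (1,5) → (2,5) → (3,5) → (3,4) → (3,3) → (4,3) → (4,4) → (5,4) → (5,3) → (5,2) → (4,2) → (3,2) → (2,2) → (2,1) → (1,1) → (1,0) → (2,0) → (3,0) → (3,1) → (4,1) → (4,0) → (5,0) → (6,0) → (7,0) → (8,0) → (9,0) → (10,0) → (10,1) → (9,1) → (9,2) → (10,2) → (11,2) → (11,3) → (11,4) → (11,5) → (10,5) → (9,5)
Distance: 63 steps

Solution:

┌─────────┬─────┬───────────┐
│         │↓ ← ↰│↓ ← ← ← ← ↰│
│ ╶─┬───╴ │ ┌─┐ │ ╶───┐ ┌─┐ │
│↓ ↰│     │↓│ │↑│↳ ↓  │ │ │↑│
│ ╷ └─┐ ╶─┤ │ │ └─┐ ┌─┘ │ │ │
│↓│↑ ↰│   │↓│ │↑ ↰│↓│   │ │↑│
│ └─┐ ├───┘ │ └─┐ ╵ │ ┌─┘ ╵ │
│↳ ↓│↑│↓ ← ↲│   │↑ ↲│ │↱ → ↑│
├─╴ │ │ ╶───┘ ╷ └─┬─┘ │ ╶───┤
│↓ ↲│↑│↳ ↓    │   │   │↑ ← ↰│
│ ┌─┤ └─╴ ┌───┤ ┌─┘ ┌─┴─┬─┐ │
│↓│ │↑ ← ↲│   │ │   │   │ │↑│
│ ╵ ├─────┘ ╷ └─┘ ┌─┘ ╷ │ ╵ │
│↓  │       │     │   │ │  A│
│ ┌─┘ ╷ ┌───┴─┬───┘ ┌─┤ └─┐ │
│↓│   │ │     │     │ │   │ │
│ │ ╶─┴─┤ ┌─┐ │ ┌───┘ └─┐ └─┤
│↓│     │ │ │ │ │       │   │
│ ├───┐ ╵ │ │ │ │ ╷ ┌───┴─┐ │
│↓│↱ ↓│   │B│ │ │ │ │     │ │
│ ╵ ╷ ├───┘ │ ╵ │ └─┤ ╶───┤ │
│↳ ↑│↓│    ↑│   │   │     │ │
├───┘ └───╴ └───┴─╴ └───┐ ╵ │
│    ↳ → → ↑            │   │
└───────────────────────┴───┘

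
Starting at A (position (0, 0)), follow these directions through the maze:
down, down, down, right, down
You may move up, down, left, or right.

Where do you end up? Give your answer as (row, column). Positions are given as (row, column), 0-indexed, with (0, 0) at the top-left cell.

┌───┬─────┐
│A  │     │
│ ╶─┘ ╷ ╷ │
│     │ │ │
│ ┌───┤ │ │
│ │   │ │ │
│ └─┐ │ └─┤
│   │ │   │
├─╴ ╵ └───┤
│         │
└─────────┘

Following directions step by step:
Start: (0, 0)
  down: (0, 0) → (1, 0)
  down: (1, 0) → (2, 0)
  down: (2, 0) → (3, 0)
  right: (3, 0) → (3, 1)
  down: (3, 1) → (4, 1)
Final position: (4, 1)

Path taken:

┌───┬─────┐
│A  │     │
│ ╶─┘ ╷ ╷ │
│↓    │ │ │
│ ┌───┤ │ │
│↓│   │ │ │
│ └─┐ │ └─┤
│↳ ↓│ │   │
├─╴ ╵ └───┤
│  B      │
└─────────┘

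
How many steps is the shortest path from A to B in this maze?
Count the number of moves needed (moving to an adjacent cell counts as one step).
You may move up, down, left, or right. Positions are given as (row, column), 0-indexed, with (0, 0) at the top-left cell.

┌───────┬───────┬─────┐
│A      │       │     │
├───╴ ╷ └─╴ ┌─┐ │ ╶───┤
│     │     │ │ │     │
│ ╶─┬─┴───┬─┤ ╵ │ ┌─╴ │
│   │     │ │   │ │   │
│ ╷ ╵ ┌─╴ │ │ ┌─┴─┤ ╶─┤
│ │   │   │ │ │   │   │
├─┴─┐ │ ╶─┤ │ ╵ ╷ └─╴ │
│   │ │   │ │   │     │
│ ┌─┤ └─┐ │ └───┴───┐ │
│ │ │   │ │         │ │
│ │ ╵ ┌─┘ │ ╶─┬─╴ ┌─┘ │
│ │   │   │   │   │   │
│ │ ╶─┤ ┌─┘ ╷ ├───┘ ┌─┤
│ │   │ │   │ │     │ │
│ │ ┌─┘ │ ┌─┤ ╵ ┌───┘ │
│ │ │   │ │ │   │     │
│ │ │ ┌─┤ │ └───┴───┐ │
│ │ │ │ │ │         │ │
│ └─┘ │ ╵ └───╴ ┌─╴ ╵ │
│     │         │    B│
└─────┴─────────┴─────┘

Using BFS to find shortest path:
Start: (0, 0), End: (10, 10)
Path found:
(0,0) → (0,1) → (0,2) → (0,3) → (1,3) → (1,4) → (1,5) → (0,5) → (0,6) → (0,7) → (1,7) → (2,7) → (2,6) → (3,6) → (4,6) → (4,7) → (3,7) → (3,8) → (4,8) → (4,9) → (4,10) → (5,10) → (6,10) → (6,9) → (7,9) → (7,8) → (7,7) → (8,7) → (8,6) → (7,6) → (6,6) → (6,5) → (7,5) → (7,4) → (8,4) → (9,4) → (10,4) → (10,5) → (10,6) → (10,7) → (9,7) → (9,8) → (9,9) → (10,9) → (10,10)
Number of steps: 44

Solution:

┌───────┬───────┬─────┐
│A → → ↓│  ↱ → ↓│     │
├───╴ ╷ └─╴ ┌─┐ │ ╶───┤
│     │↳ → ↑│ │↓│     │
│ ╶─┬─┴───┬─┤ ╵ │ ┌─╴ │
│   │     │ │↓ ↲│ │   │
│ ╷ ╵ ┌─╴ │ │ ┌─┴─┤ ╶─┤
│ │   │   │ │↓│↱ ↓│   │
├─┴─┐ │ ╶─┤ │ ╵ ╷ └─╴ │
│   │ │   │ │↳ ↑│↳ → ↓│
│ ┌─┤ └─┐ │ └───┴───┐ │
│ │ │   │ │         │↓│
│ │ ╵ ┌─┘ │ ╶─┬─╴ ┌─┘ │
│ │   │   │↓ ↰│   │↓ ↲│
│ │ ╶─┤ ┌─┘ ╷ ├───┘ ┌─┤
│ │   │ │↓ ↲│↑│↓ ← ↲│ │
│ │ ┌─┘ │ ┌─┤ ╵ ┌───┘ │
│ │ │   │↓│ │↑ ↲│     │
│ │ │ ┌─┤ │ └───┴───┐ │
│ │ │ │ │↓│    ↱ → ↓│ │
│ └─┘ │ ╵ └───╴ ┌─╴ ╵ │
│     │  ↳ → → ↑│  ↳ B│
└─────┴─────────┴─────┘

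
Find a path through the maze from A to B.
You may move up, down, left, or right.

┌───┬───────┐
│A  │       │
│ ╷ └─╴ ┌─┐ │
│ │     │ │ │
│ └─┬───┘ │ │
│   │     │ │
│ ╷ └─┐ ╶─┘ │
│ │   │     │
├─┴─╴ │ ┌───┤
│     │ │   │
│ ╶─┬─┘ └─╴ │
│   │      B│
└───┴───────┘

Finding the shortest path through the maze:
Path length: 16 steps
Directions: right → down → right → right → up → right → right → down → down → down → left → left → down → down → right → right

Solution:

┌───┬───────┐
│A ↓│  ↱ → ↓│
│ ╷ └─╴ ┌─┐ │
│ │↳ → ↑│ │↓│
│ └─┬───┘ │ │
│   │     │↓│
│ ╷ └─┐ ╶─┘ │
│ │   │↓ ← ↲│
├─┴─╴ │ ┌───┤
│     │↓│   │
│ ╶─┬─┘ └─╴ │
│   │  ↳ → B│
└───┴───────┘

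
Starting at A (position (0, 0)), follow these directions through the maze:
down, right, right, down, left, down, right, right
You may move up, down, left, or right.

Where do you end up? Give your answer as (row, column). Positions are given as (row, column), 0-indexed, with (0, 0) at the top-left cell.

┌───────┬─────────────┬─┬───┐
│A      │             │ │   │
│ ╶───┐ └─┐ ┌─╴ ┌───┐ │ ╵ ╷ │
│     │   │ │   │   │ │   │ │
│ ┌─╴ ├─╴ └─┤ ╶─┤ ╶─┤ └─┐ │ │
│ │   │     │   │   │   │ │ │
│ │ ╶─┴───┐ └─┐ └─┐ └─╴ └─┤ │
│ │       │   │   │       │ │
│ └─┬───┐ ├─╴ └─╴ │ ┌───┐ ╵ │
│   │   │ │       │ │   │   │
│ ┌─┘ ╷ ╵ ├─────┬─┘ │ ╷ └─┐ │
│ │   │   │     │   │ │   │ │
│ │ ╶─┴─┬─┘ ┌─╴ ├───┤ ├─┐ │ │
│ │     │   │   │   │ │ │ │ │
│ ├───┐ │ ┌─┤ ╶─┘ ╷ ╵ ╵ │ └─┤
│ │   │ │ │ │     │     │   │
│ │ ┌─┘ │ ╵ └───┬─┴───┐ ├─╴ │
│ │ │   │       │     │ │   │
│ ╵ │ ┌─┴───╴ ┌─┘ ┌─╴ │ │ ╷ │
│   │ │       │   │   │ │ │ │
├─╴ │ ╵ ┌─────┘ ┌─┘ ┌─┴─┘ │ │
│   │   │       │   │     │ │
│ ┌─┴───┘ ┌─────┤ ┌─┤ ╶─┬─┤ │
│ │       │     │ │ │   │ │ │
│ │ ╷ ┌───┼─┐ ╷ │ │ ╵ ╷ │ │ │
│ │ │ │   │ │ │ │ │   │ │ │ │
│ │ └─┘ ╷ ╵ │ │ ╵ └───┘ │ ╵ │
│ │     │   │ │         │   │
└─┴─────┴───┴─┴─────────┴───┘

Following directions step by step:
Start: (0, 0)
  down: (0, 0) → (1, 0)
  right: (1, 0) → (1, 1)
  right: (1, 1) → (1, 2)
  down: (1, 2) → (2, 2)
  left: (2, 2) → (2, 1)
  down: (2, 1) → (3, 1)
  right: (3, 1) → (3, 2)
  right: (3, 2) → (3, 3)
Final position: (3, 3)

Path taken:

┌───────┬─────────────┬─┬───┐
│A      │             │ │   │
│ ╶───┐ └─┐ ┌─╴ ┌───┐ │ ╵ ╷ │
│↳ → ↓│   │ │   │   │ │   │ │
│ ┌─╴ ├─╴ └─┤ ╶─┤ ╶─┤ └─┐ │ │
│ │↓ ↲│     │   │   │   │ │ │
│ │ ╶─┴───┐ └─┐ └─┐ └─╴ └─┤ │
│ │↳ → B  │   │   │       │ │
│ └─┬───┐ ├─╴ └─╴ │ ┌───┐ ╵ │
│   │   │ │       │ │   │   │
│ ┌─┘ ╷ ╵ ├─────┬─┘ │ ╷ └─┐ │
│ │   │   │     │   │ │   │ │
│ │ ╶─┴─┬─┘ ┌─╴ ├───┤ ├─┐ │ │
│ │     │   │   │   │ │ │ │ │
│ ├───┐ │ ┌─┤ ╶─┘ ╷ ╵ ╵ │ └─┤
│ │   │ │ │ │     │     │   │
│ │ ┌─┘ │ ╵ └───┬─┴───┐ ├─╴ │
│ │ │   │       │     │ │   │
│ ╵ │ ┌─┴───╴ ┌─┘ ┌─╴ │ │ ╷ │
│   │ │       │   │   │ │ │ │
├─╴ │ ╵ ┌─────┘ ┌─┘ ┌─┴─┘ │ │
│   │   │       │   │     │ │
│ ┌─┴───┘ ┌─────┤ ┌─┤ ╶─┬─┤ │
│ │       │     │ │ │   │ │ │
│ │ ╷ ┌───┼─┐ ╷ │ │ ╵ ╷ │ │ │
│ │ │ │   │ │ │ │ │   │ │ │ │
│ │ └─┘ ╷ ╵ │ │ ╵ └───┘ │ ╵ │
│ │     │   │ │         │   │
└─┴─────┴───┴─┴─────────┴───┘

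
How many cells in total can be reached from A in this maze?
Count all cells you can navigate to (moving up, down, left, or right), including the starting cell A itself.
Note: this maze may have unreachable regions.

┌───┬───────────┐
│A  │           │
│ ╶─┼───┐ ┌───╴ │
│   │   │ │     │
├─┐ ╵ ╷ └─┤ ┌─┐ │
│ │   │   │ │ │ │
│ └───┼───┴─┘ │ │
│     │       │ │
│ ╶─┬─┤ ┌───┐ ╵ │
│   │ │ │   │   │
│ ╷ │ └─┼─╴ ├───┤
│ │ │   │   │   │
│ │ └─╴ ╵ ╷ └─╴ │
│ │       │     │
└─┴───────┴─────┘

Using BFS/flood-fill to find all reachable cells from A:
Maze size: 7 × 8 = 56 total cells
46 cell(s) are walled off and cannot be reached from A.
Reachable cells: 10

Reachable region (· marks reachable cells):

┌───┬───────────┐
│A ·│           │
│ ╶─┼───┐ ┌───╴ │
│· ·│· ·│ │     │
├─┐ ╵ ╷ └─┤ ┌─┐ │
│ │· ·│· ·│ │ │ │
│ └───┼───┴─┘ │ │
│     │       │ │
│ ╶─┬─┤ ┌───┐ ╵ │
│   │ │ │   │   │
│ ╷ │ └─┼─╴ ├───┤
│ │ │   │   │   │
│ │ └─╴ ╵ ╷ └─╴ │
│ │       │     │
└─┴───────┴─────┘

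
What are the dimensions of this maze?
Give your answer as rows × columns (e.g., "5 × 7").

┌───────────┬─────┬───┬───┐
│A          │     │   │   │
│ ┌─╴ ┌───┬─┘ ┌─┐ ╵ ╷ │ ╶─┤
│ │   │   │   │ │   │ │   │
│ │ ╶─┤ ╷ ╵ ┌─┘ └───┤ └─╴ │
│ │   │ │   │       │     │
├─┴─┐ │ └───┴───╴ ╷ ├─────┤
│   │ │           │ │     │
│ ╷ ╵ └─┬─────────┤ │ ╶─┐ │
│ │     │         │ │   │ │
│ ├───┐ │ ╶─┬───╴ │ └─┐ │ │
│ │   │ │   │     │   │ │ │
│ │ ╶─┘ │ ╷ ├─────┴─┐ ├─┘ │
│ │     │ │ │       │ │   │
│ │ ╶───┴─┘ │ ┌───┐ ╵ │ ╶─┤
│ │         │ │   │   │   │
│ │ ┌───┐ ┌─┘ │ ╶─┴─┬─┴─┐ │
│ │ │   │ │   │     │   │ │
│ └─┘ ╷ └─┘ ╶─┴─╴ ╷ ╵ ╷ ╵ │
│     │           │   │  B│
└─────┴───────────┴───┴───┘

Counting the maze dimensions:
Rows (vertical): 10
Columns (horizontal): 13
Dimensions: 10 × 13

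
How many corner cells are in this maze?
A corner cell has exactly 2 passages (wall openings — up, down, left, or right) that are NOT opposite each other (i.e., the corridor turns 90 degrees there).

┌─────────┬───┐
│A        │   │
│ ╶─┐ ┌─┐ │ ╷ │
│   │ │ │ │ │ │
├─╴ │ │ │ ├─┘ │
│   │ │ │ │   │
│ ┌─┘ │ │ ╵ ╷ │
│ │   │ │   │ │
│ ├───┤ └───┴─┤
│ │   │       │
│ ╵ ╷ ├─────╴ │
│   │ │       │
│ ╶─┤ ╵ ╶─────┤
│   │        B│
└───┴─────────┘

Counting corner cells (2 non-opposite passages):
Total corners: 21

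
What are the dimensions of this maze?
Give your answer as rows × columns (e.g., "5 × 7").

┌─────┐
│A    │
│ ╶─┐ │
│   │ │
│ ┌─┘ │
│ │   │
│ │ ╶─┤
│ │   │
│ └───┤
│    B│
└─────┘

Counting the maze dimensions:
Rows (vertical): 5
Columns (horizontal): 3
Dimensions: 5 × 3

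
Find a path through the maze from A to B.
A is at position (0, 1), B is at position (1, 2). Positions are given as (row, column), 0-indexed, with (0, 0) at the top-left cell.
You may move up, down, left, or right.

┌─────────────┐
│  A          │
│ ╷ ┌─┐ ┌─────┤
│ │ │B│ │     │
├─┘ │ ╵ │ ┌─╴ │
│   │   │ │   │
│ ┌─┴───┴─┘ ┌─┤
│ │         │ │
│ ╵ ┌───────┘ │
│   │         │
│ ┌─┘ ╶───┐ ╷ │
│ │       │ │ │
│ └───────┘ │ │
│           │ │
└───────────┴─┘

Finding the shortest path from (0, 1) to (1, 2):
Path length: 6 steps
Directions: right → right → down → down → left → up

Solution:

┌─────────────┐
│  A → ↓      │
│ ╷ ┌─┐ ┌─────┤
│ │ │B│↓│     │
├─┘ │ ╵ │ ┌─╴ │
│   │↑ ↲│ │   │
│ ┌─┴───┴─┘ ┌─┤
│ │         │ │
│ ╵ ┌───────┘ │
│   │         │
│ ┌─┘ ╶───┐ ╷ │
│ │       │ │ │
│ └───────┘ │ │
│           │ │
└───────────┴─┘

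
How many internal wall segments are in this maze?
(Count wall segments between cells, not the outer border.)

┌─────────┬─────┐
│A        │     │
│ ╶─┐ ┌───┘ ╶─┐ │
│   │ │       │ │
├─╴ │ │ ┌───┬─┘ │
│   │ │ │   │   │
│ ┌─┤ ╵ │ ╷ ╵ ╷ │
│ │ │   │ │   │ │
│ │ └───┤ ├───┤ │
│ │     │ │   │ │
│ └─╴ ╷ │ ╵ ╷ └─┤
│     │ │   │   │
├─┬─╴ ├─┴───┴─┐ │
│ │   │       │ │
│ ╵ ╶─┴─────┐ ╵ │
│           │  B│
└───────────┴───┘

Counting internal wall segments:
Total internal walls: 49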